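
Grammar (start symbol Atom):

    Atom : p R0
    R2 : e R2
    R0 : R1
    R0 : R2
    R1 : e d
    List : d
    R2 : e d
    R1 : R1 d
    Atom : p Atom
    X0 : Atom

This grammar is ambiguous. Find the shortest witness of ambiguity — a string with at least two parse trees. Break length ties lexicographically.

length 3: p e d has 2 parse trees

Two derivations of p e d:
  Atom ⇒ p R0 ⇒ p R1 ⇒ p e d
  Atom ⇒ p R0 ⇒ p R2 ⇒ p e d

p e d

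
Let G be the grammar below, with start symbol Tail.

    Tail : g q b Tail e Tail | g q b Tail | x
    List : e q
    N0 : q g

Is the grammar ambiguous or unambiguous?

Witness: g q b g q b x e x

Derivation 1: Tail ⇒ g q b Tail e Tail ⇒ g q b g q b Tail e Tail ⇒ g q b g q b x e Tail ⇒ g q b g q b x e x
Derivation 2: Tail ⇒ g q b Tail ⇒ g q b g q b Tail e Tail ⇒ g q b g q b x e Tail ⇒ g q b g q b x e x

Two distinct leftmost derivations for the same string.

Ambiguous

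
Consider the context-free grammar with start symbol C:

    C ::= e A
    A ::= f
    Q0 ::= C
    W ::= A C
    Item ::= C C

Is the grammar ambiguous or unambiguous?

Unambiguous

Only C, A are reachable from C; ignoring the rest: The reachable rules are right-linear with at most one rule per (nonterminal, next-terminal) pair. Each input token forces the next rule, so parsing is deterministic.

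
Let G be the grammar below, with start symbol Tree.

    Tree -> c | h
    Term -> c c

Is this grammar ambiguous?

(Term is unreachable from Tree, so its rules don't affect L(Tree).) The reachable rules are right-linear with at most one rule per (nonterminal, next-terminal) pair. Each input token forces the next rule, so parsing is deterministic.

Unambiguous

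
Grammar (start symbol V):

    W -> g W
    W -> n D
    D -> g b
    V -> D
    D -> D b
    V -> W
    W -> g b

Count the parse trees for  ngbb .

Parse trees for ngbb:
  [V [W n [D [D g b] b]]]

1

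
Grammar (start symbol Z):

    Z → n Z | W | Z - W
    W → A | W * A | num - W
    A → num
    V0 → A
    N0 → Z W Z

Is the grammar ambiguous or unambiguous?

Witness: num - num

Derivation 1: Z ⇒ W ⇒ num - W ⇒ num - A ⇒ num - num
Derivation 2: Z ⇒ Z - W ⇒ W - W ⇒ A - W ⇒ num - W ⇒ num - A ⇒ num - num

Two distinct leftmost derivations for the same string.

Ambiguous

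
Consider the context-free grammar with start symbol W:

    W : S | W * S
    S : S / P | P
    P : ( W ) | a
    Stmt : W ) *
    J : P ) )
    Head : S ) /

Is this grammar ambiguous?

Only W, S, P are reachable from W; ignoring the rest: The grammar is stratified — W handles '*' (left-recursive), S handles '/', P atoms. Each operator has a fixed associativity and precedence level, so every string has one parse.

Unambiguous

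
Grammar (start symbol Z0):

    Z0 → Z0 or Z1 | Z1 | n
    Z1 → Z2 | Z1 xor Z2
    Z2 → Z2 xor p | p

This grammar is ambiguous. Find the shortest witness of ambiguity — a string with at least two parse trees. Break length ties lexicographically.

p xor p

length 1: no string has ≥2 trees
length 3: p xor p has 2 parse trees

Two derivations of p xor p:
  Z0 ⇒ Z1 ⇒ Z2 ⇒ Z2 xor p ⇒ p xor p
  Z0 ⇒ Z1 ⇒ Z1 xor Z2 ⇒ Z2 xor Z2 ⇒ p xor Z2 ⇒ p xor p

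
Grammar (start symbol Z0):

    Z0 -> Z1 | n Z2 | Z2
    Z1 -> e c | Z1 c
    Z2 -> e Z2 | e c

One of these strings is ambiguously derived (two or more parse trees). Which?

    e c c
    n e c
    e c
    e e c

e c c: 1 tree
n e c: 1 tree
e c: 2 trees
e e c: 1 tree

e c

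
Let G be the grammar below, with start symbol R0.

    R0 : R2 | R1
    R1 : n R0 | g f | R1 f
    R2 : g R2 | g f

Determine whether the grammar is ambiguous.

Witness: g f

Derivation 1: R0 ⇒ R2 ⇒ g f
Derivation 2: R0 ⇒ R1 ⇒ g f

Two distinct leftmost derivations for the same string.

Ambiguous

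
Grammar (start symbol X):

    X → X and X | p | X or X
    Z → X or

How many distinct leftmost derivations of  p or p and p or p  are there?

5

Parse trees for p or p and p or p:
  [X [X [X p] or [X p]] and [X [X p] or [X p]]]
  [X [X p] or [X [X p] and [X [X p] or [X p]]]]
  [X [X p] or [X [X [X p] and [X p]] or [X p]]]
  [X [X [X [X p] or [X p]] and [X p]] or [X p]]
  [X [X [X p] or [X [X p] and [X p]]] or [X p]]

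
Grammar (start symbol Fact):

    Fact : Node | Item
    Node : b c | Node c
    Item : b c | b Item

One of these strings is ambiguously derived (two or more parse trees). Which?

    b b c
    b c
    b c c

b c

b b c: 1 tree
b c: 2 trees
b c c: 1 tree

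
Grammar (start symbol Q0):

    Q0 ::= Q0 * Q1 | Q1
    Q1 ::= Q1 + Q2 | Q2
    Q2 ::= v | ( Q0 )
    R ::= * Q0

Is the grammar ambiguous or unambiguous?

(R is unreachable from Q0, so its rules don't affect L(Q0).) Q0 → Q0 * Q1 | Q1  ;  Q1 → Q1 + Q2 | Q2  — a left-associative chain with Q2 at the bottom. Each string factors uniquely by precedence.

Unambiguous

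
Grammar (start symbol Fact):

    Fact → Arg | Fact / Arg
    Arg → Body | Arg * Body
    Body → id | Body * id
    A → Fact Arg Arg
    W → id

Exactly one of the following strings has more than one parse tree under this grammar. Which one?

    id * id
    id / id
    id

id * id: 2 trees
id / id: 1 tree
id: 1 tree

id * id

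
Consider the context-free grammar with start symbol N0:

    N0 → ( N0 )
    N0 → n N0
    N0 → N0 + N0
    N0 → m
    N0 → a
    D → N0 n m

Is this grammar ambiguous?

Witness: n a + a

Derivation 1: N0 ⇒ n N0 ⇒ n N0 + N0 ⇒ n a + N0 ⇒ n a + a
Derivation 2: N0 ⇒ N0 + N0 ⇒ n N0 + N0 ⇒ n a + N0 ⇒ n a + a

Two distinct leftmost derivations for the same string.

Ambiguous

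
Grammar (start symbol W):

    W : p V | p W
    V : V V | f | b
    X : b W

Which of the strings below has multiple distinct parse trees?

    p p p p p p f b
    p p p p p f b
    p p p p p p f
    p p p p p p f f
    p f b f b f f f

p f b f b f f f

p p p p p p f b: 1 tree
p p p p p f b: 1 tree
p p p p p p f: 1 tree
p p p p p p f f: 1 tree
p f b f b f f f: 132 trees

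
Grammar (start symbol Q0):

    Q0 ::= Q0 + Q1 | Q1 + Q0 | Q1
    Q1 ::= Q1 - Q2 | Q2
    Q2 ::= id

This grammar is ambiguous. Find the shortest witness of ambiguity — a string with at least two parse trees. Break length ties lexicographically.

id + id

length 1: no string has ≥2 trees
length 3: id + id has 2 parse trees

Two derivations of id + id:
  Q0 ⇒ Q0 + Q1 ⇒ Q1 + Q1 ⇒ Q2 + Q1 ⇒ id + Q1 ⇒ id + Q2 ⇒ id + id
  Q0 ⇒ Q1 + Q0 ⇒ Q2 + Q0 ⇒ id + Q0 ⇒ id + Q1 ⇒ id + Q2 ⇒ id + id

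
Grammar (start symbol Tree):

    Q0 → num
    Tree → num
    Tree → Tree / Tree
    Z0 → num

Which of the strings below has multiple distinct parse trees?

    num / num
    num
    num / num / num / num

num / num / num / num

num / num: 1 tree
num: 1 tree
num / num / num / num: 5 trees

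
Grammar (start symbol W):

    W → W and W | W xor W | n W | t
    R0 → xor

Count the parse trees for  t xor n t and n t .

3

Parse trees for t xor n t and n t:
  [W [W [W t] xor [W n [W t]]] and [W n [W t]]]
  [W [W t] xor [W [W n [W t]] and [W n [W t]]]]
  [W [W t] xor [W n [W [W t] and [W n [W t]]]]]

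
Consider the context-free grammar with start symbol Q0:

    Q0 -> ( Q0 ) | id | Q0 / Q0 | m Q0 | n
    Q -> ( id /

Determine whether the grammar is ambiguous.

Ambiguous

Witness: m id / id

Derivation 1: Q0 ⇒ Q0 / Q0 ⇒ m Q0 / Q0 ⇒ m id / Q0 ⇒ m id / id
Derivation 2: Q0 ⇒ m Q0 ⇒ m Q0 / Q0 ⇒ m id / Q0 ⇒ m id / id

Two distinct leftmost derivations for the same string.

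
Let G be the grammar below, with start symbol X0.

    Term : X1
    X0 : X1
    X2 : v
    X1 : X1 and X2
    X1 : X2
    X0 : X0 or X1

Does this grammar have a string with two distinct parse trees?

Only X0, X1, X2 are reachable from X0; ignoring the rest: This is a standard precedence ladder (X0 over X1 over X2), with each level left-recursive on its own operator ('or' at X0, 'and' at X1). That structure is LR(1), hence unambiguous.

Unambiguous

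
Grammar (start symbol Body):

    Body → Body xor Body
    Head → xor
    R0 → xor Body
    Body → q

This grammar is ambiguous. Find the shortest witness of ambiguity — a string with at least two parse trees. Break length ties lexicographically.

length 1: no string has ≥2 trees
length 3: no string has ≥2 trees
length 5: q xor q xor q has 2 parse trees

Two derivations of q xor q xor q:
  Body ⇒ Body xor Body ⇒ Body xor Body xor Body ⇒ q xor Body xor Body ⇒ q xor q xor Body ⇒ q xor q xor q
  Body ⇒ Body xor Body ⇒ q xor Body ⇒ q xor Body xor Body ⇒ q xor q xor Body ⇒ q xor q xor q

q xor q xor q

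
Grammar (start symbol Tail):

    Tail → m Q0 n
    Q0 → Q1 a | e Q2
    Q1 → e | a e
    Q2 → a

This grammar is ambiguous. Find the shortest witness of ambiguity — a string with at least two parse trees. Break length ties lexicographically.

length 4: m e a n has 2 parse trees

Two derivations of m e a n:
  Tail ⇒ m Q0 n ⇒ m Q1 a n ⇒ m e a n
  Tail ⇒ m Q0 n ⇒ m e Q2 n ⇒ m e a n

m e a n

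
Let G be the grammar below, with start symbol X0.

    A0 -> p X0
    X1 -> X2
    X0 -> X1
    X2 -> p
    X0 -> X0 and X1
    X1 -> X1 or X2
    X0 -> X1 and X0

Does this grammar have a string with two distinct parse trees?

Ambiguous

Witness: p and p

Derivation 1: X0 ⇒ X0 and X1 ⇒ X1 and X1 ⇒ X2 and X1 ⇒ p and X1 ⇒ p and X2 ⇒ p and p
Derivation 2: X0 ⇒ X1 and X0 ⇒ X2 and X0 ⇒ p and X0 ⇒ p and X1 ⇒ p and X2 ⇒ p and p

Two distinct leftmost derivations for the same string.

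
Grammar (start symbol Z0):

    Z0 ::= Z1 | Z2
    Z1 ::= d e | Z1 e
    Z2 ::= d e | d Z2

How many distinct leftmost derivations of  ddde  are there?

1

Parse trees for ddde:
  [Z0 [Z2 d [Z2 d [Z2 d e]]]]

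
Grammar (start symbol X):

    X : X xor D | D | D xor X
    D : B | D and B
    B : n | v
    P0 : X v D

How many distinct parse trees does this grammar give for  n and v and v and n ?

Parse trees for n and v and v and n:
  [X [D [D [D [D [B n]] and [B v]] and [B v]] and [B n]]]

1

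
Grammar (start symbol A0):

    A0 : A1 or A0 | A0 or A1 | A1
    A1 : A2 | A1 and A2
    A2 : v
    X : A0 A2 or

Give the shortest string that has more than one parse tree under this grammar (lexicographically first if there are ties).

length 1: no string has ≥2 trees
length 3: v or v has 2 parse trees

Two derivations of v or v:
  A0 ⇒ A1 or A0 ⇒ A2 or A0 ⇒ v or A0 ⇒ v or A1 ⇒ v or A2 ⇒ v or v
  A0 ⇒ A0 or A1 ⇒ A1 or A1 ⇒ A2 or A1 ⇒ v or A1 ⇒ v or A2 ⇒ v or v

v or v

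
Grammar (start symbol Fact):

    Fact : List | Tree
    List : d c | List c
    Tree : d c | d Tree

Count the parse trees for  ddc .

Parse trees for ddc:
  [Fact [Tree d [Tree d c]]]

1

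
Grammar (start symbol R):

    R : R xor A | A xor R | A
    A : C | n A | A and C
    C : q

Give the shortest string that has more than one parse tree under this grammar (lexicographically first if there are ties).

length 1: no string has ≥2 trees
length 2: no string has ≥2 trees
length 3: q xor q has 2 parse trees

Two derivations of q xor q:
  R ⇒ R xor A ⇒ A xor A ⇒ C xor A ⇒ q xor A ⇒ q xor C ⇒ q xor q
  R ⇒ A xor R ⇒ C xor R ⇒ q xor R ⇒ q xor A ⇒ q xor C ⇒ q xor q

q xor q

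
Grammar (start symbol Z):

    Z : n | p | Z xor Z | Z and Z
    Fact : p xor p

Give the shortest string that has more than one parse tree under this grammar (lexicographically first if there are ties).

n and n and n

length 1: no string has ≥2 trees
length 3: no string has ≥2 trees
length 5: n and n and n has 2 parse trees

Two derivations of n and n and n:
  Z ⇒ Z and Z ⇒ n and Z ⇒ n and Z and Z ⇒ n and n and Z ⇒ n and n and n
  Z ⇒ Z and Z ⇒ Z and Z and Z ⇒ n and Z and Z ⇒ n and n and Z ⇒ n and n and n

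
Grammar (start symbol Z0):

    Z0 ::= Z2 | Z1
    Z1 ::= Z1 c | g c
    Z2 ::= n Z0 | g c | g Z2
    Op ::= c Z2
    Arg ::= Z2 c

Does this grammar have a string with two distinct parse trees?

Ambiguous

Witness: g c

Derivation 1: Z0 ⇒ Z2 ⇒ g c
Derivation 2: Z0 ⇒ Z1 ⇒ g c

Two distinct leftmost derivations for the same string.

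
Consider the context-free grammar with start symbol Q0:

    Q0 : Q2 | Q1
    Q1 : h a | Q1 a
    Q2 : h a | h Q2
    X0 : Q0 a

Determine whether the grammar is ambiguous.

Ambiguous

Witness: h a

Derivation 1: Q0 ⇒ Q2 ⇒ h a
Derivation 2: Q0 ⇒ Q1 ⇒ h a

Two distinct leftmost derivations for the same string.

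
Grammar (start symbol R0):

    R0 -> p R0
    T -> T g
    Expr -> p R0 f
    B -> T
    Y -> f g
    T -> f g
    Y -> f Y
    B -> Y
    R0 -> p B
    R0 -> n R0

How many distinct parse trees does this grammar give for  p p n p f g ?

2

Parse trees for p p n p f g:
  [R0 p [R0 p [R0 n [R0 p [B [T f g]]]]]]
  [R0 p [R0 p [R0 n [R0 p [B [Y f g]]]]]]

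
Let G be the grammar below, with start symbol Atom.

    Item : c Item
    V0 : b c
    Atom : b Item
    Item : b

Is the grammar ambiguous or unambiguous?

Unambiguous

Only Atom, Item are reachable from Atom; ignoring the rest: Restricted to the reachable nonterminals, every rule has the form A → t or A → t B, and no two rules for the same A share a first terminal. The grammar encodes a DFA — one run per string.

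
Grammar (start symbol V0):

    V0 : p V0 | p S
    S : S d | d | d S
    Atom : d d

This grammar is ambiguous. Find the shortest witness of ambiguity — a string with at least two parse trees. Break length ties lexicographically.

p d d

length 2: no string has ≥2 trees
length 3: p d d has 2 parse trees

Two derivations of p d d:
  V0 ⇒ p S ⇒ p S d ⇒ p d d
  V0 ⇒ p S ⇒ p d S ⇒ p d d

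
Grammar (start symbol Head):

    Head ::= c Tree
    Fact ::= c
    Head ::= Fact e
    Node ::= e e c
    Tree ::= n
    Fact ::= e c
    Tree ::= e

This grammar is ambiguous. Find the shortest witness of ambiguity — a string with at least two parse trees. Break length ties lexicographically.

c e

length 2: c e has 2 parse trees

Two derivations of c e:
  Head ⇒ c Tree ⇒ c e
  Head ⇒ Fact e ⇒ c e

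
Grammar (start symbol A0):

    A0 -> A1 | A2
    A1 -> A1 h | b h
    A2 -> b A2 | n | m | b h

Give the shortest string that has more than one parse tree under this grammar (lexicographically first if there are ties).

b h

length 1: no string has ≥2 trees
length 2: b h has 2 parse trees

Two derivations of b h:
  A0 ⇒ A1 ⇒ b h
  A0 ⇒ A2 ⇒ b h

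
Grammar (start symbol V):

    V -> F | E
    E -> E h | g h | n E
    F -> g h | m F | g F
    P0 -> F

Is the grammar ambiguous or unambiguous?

Ambiguous

Witness: g h

Derivation 1: V ⇒ F ⇒ g h
Derivation 2: V ⇒ E ⇒ g h

Two distinct leftmost derivations for the same string.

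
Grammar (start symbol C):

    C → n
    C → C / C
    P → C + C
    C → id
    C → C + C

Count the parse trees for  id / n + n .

Parse trees for id / n + n:
  [C [C id] / [C [C n] + [C n]]]
  [C [C [C id] / [C n]] + [C n]]

2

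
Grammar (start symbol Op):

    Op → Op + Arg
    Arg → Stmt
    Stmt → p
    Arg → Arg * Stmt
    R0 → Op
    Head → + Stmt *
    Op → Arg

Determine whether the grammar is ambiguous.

Unambiguous

Only Op, Arg, Stmt are reachable from Op; ignoring the rest: This is a standard precedence ladder (Op over Arg over Stmt), with each level left-recursive on its own operator ('+' at Op, '*' at Arg). That structure is LR(1), hence unambiguous.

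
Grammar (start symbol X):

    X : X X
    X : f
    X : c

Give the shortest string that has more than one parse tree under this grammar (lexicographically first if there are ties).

length 1: no string has ≥2 trees
length 2: no string has ≥2 trees
length 3: c c c has 2 parse trees

Two derivations of c c c:
  X ⇒ X X ⇒ X X X ⇒ c X X ⇒ c c X ⇒ c c c
  X ⇒ X X ⇒ c X ⇒ c X X ⇒ c c X ⇒ c c c

c c c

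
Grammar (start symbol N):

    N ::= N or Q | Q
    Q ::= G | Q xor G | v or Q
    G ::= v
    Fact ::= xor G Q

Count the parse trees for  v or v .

2

Parse trees for v or v:
  [N [N [Q [G v]]] or [Q [G v]]]
  [N [Q v or [Q [G v]]]]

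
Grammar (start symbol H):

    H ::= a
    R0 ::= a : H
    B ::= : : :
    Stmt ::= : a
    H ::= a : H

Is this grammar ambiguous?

(Stmt, B, R0 are unreachable from H, so their rules don't affect L(H).) The reachable grammar is A → atom sep A | atom. Each atom is followed by either the separator (recurse) or end-of-string (stop) — no choice point.

Unambiguous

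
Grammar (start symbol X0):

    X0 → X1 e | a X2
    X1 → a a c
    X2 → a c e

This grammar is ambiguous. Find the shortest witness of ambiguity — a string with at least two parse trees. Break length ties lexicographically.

length 4: a a c e has 2 parse trees

Two derivations of a a c e:
  X0 ⇒ X1 e ⇒ a a c e
  X0 ⇒ a X2 ⇒ a a c e

a a c e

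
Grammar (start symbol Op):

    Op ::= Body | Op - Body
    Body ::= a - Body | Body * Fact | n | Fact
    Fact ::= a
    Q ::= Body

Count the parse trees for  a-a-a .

Parse trees for a-a-a:
  [Op [Body a - [Body a - [Body [Fact a]]]]]
  [Op [Op [Body [Fact a]]] - [Body a - [Body [Fact a]]]]
  [Op [Op [Body a - [Body [Fact a]]]] - [Body [Fact a]]]
  [Op [Op [Op [Body [Fact a]]] - [Body [Fact a]]] - [Body [Fact a]]]

4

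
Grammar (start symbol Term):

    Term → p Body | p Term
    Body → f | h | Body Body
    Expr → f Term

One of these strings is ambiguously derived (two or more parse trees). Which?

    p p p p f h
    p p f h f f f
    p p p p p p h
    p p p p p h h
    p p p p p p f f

p p p p f h: 1 tree
p p f h f f f: 14 trees
p p p p p p h: 1 tree
p p p p p h h: 1 tree
p p p p p p f f: 1 tree

p p f h f f f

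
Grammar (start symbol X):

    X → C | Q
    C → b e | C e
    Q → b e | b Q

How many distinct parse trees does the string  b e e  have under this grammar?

1

Parse trees for b e e:
  [X [C [C b e] e]]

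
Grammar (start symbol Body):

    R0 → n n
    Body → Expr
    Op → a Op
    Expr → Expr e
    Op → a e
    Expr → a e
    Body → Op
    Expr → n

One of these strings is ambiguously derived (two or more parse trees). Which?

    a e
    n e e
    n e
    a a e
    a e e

a e

a e: 2 trees
n e e: 1 tree
n e: 1 tree
a a e: 1 tree
a e e: 1 tree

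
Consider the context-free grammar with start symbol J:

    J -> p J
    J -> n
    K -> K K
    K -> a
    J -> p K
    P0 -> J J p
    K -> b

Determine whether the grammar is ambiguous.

Ambiguous

Witness: p a a a

Derivation 1: J ⇒ p K ⇒ p K K ⇒ p K K K ⇒ p a K K ⇒ p a a K ⇒ p a a a
Derivation 2: J ⇒ p K ⇒ p K K ⇒ p a K ⇒ p a K K ⇒ p a a K ⇒ p a a a

Two distinct leftmost derivations for the same string.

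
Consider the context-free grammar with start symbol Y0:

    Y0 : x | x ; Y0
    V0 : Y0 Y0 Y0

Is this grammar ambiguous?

Unambiguous

Only Y0 is reachable from Y0; ignoring the rest: Right-recursive list with a separator: after each atom, whether the separator follows determines the rule. One parse per string.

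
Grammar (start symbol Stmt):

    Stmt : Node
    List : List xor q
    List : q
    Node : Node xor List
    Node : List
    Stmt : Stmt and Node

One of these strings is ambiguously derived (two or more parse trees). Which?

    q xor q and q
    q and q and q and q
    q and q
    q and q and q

q xor q and q: 2 trees
q and q and q and q: 1 tree
q and q: 1 tree
q and q and q: 1 tree

q xor q and q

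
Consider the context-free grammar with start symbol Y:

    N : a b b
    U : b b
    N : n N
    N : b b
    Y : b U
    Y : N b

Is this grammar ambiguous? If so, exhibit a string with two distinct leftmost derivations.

Witness: b b b

Derivation 1: Y ⇒ b U ⇒ b b b
Derivation 2: Y ⇒ N b ⇒ b b b

Two distinct leftmost derivations for the same string.

Ambiguous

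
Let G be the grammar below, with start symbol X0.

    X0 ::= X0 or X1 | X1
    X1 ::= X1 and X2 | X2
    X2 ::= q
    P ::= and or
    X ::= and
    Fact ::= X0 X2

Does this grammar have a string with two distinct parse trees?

(P, X, Fact are unreachable from X0, so their rules don't affect L(X0).) X0 → X0 or X1 | X1  ;  X1 → X1 and X2 | X2  — a left-associative chain with X2 at the bottom. Each string factors uniquely by precedence.

Unambiguous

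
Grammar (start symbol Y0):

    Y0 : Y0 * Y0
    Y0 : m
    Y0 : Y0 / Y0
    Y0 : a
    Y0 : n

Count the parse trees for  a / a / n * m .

Parse trees for a / a / n * m:
  [Y0 [Y0 [Y0 a] / [Y0 [Y0 a] / [Y0 n]]] * [Y0 m]]
  [Y0 [Y0 [Y0 [Y0 a] / [Y0 a]] / [Y0 n]] * [Y0 m]]
  [Y0 [Y0 a] / [Y0 [Y0 [Y0 a] / [Y0 n]] * [Y0 m]]]
  [Y0 [Y0 a] / [Y0 [Y0 a] / [Y0 [Y0 n] * [Y0 m]]]]
  [Y0 [Y0 [Y0 a] / [Y0 a]] / [Y0 [Y0 n] * [Y0 m]]]

5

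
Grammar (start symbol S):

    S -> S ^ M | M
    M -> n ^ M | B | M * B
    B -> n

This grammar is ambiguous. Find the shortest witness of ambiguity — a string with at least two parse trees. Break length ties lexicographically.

n ^ n

length 1: no string has ≥2 trees
length 3: n ^ n has 2 parse trees

Two derivations of n ^ n:
  S ⇒ S ^ M ⇒ M ^ M ⇒ B ^ M ⇒ n ^ M ⇒ n ^ B ⇒ n ^ n
  S ⇒ M ⇒ n ^ M ⇒ n ^ B ⇒ n ^ n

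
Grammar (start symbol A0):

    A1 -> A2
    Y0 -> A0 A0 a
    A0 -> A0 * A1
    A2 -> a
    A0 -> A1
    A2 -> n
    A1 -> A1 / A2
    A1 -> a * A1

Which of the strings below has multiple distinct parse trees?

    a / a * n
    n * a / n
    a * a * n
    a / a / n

a / a * n: 1 tree
n * a / n: 1 tree
a * a * n: 4 trees
a / a / n: 1 tree

a * a * n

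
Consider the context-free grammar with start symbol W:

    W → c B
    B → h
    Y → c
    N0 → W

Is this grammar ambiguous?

Only W, B are reachable from W; ignoring the rest: The reachable rules are right-linear with at most one rule per (nonterminal, next-terminal) pair. Each input token forces the next rule, so parsing is deterministic.

Unambiguous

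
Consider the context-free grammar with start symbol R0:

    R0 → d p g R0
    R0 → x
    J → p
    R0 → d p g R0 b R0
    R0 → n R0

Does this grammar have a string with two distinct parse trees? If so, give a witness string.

Witness: d p g d p g x b x

Derivation 1: R0 ⇒ d p g R0 ⇒ d p g d p g R0 b R0 ⇒ d p g d p g x b R0 ⇒ d p g d p g x b x
Derivation 2: R0 ⇒ d p g R0 b R0 ⇒ d p g d p g R0 b R0 ⇒ d p g d p g x b R0 ⇒ d p g d p g x b x

Two distinct leftmost derivations for the same string.

Ambiguous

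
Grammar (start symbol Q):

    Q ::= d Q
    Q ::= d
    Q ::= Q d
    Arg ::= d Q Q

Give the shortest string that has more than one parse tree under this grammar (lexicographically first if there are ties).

d d

length 1: no string has ≥2 trees
length 2: d d has 2 parse trees

Two derivations of d d:
  Q ⇒ d Q ⇒ d d
  Q ⇒ Q d ⇒ d d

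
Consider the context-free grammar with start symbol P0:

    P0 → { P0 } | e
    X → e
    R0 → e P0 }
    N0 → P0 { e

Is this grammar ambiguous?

(X, R0, N0 are unreachable from P0, so their rules don't affect L(P0).) Each string is a nest of matched brackets around a single atom. An opening bracket forces the recursive rule; an atom forces the base rule.

Unambiguous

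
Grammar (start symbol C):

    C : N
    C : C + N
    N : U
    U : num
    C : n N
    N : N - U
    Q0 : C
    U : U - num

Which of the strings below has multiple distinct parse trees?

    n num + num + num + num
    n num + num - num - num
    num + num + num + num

n num + num + num + num: 1 tree
n num + num - num - num: 4 trees
num + num + num + num: 1 tree

n num + num - num - num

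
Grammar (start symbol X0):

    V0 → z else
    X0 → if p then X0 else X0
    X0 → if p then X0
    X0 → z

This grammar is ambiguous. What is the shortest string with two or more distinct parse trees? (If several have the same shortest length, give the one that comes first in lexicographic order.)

if p then if p then z else z

length 1: no string has ≥2 trees
length 4: no string has ≥2 trees
length 6: no string has ≥2 trees
length 7: no string has ≥2 trees
length 9: if p then if p then z else z has 2 parse trees

Two derivations of if p then if p then z else z:
  X0 ⇒ if p then X0 else X0 ⇒ if p then if p then X0 else X0 ⇒ if p then if p then z else X0 ⇒ if p then if p then z else z
  X0 ⇒ if p then X0 ⇒ if p then if p then X0 else X0 ⇒ if p then if p then z else X0 ⇒ if p then if p then z else z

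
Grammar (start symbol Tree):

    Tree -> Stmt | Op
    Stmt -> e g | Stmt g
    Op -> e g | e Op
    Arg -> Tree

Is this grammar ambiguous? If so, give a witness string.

Witness: e g

Derivation 1: Tree ⇒ Stmt ⇒ e g
Derivation 2: Tree ⇒ Op ⇒ e g

Two distinct leftmost derivations for the same string.

Ambiguous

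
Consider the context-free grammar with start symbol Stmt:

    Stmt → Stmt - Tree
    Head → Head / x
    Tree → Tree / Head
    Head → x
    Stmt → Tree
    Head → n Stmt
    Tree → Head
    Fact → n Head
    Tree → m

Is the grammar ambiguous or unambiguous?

Witness: x / x

Derivation 1: Stmt ⇒ Tree ⇒ Tree / Head ⇒ Head / Head ⇒ x / Head ⇒ x / x
Derivation 2: Stmt ⇒ Tree ⇒ Head ⇒ Head / x ⇒ x / x

Two distinct leftmost derivations for the same string.

Ambiguous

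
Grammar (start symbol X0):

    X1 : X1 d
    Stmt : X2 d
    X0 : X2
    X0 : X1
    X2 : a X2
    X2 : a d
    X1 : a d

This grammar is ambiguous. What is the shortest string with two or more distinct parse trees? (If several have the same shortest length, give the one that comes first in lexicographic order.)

a d

length 2: a d has 2 parse trees

Two derivations of a d:
  X0 ⇒ X2 ⇒ a d
  X0 ⇒ X1 ⇒ a d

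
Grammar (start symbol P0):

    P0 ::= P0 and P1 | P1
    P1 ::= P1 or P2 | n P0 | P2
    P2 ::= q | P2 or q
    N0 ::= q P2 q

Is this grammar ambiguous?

Witness: q or q

Derivation 1: P0 ⇒ P1 ⇒ P1 or P2 ⇒ P2 or P2 ⇒ q or P2 ⇒ q or q
Derivation 2: P0 ⇒ P1 ⇒ P2 ⇒ P2 or q ⇒ q or q

Two distinct leftmost derivations for the same string.

Ambiguous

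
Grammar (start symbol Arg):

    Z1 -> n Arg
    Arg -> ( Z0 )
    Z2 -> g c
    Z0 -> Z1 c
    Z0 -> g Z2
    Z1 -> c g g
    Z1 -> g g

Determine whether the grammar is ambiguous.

Witness: ( g g c )

Derivation 1: Arg ⇒ ( Z0 ) ⇒ ( Z1 c ) ⇒ ( g g c )
Derivation 2: Arg ⇒ ( Z0 ) ⇒ ( g Z2 ) ⇒ ( g g c )

Two distinct leftmost derivations for the same string.

Ambiguous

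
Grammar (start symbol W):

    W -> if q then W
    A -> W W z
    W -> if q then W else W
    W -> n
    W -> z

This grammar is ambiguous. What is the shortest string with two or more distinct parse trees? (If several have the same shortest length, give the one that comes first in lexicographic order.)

length 1: no string has ≥2 trees
length 4: no string has ≥2 trees
length 6: no string has ≥2 trees
length 7: no string has ≥2 trees
length 9: if q then if q then n else n has 2 parse trees

Two derivations of if q then if q then n else n:
  W ⇒ if q then W ⇒ if q then if q then W else W ⇒ if q then if q then n else W ⇒ if q then if q then n else n
  W ⇒ if q then W else W ⇒ if q then if q then W else W ⇒ if q then if q then n else W ⇒ if q then if q then n else n

if q then if q then n else n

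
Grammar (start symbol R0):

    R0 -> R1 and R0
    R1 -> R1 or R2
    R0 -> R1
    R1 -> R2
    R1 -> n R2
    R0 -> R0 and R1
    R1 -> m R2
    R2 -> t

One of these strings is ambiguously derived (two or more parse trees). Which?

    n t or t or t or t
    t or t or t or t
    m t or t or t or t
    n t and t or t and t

n t or t or t or t: 1 tree
t or t or t or t: 1 tree
m t or t or t or t: 1 tree
n t and t or t and t: 4 trees

n t and t or t and t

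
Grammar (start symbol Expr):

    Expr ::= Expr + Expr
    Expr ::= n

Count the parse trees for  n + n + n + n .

Parse trees for n + n + n + n:
  [Expr [Expr n] + [Expr [Expr n] + [Expr [Expr n] + [Expr n]]]]
  [Expr [Expr n] + [Expr [Expr [Expr n] + [Expr n]] + [Expr n]]]
  [Expr [Expr [Expr n] + [Expr n]] + [Expr [Expr n] + [Expr n]]]
  [Expr [Expr [Expr n] + [Expr [Expr n] + [Expr n]]] + [Expr n]]
  [Expr [Expr [Expr [Expr n] + [Expr n]] + [Expr n]] + [Expr n]]

5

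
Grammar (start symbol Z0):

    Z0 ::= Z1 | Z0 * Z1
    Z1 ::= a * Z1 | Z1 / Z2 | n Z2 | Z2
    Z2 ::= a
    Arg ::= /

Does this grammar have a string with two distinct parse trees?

Ambiguous

Witness: a * a

Derivation 1: Z0 ⇒ Z1 ⇒ a * Z1 ⇒ a * Z2 ⇒ a * a
Derivation 2: Z0 ⇒ Z0 * Z1 ⇒ Z1 * Z1 ⇒ Z2 * Z1 ⇒ a * Z1 ⇒ a * Z2 ⇒ a * a

Two distinct leftmost derivations for the same string.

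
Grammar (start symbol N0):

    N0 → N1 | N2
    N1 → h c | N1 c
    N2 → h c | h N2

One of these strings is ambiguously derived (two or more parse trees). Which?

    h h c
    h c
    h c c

h c

h h c: 1 tree
h c: 2 trees
h c c: 1 tree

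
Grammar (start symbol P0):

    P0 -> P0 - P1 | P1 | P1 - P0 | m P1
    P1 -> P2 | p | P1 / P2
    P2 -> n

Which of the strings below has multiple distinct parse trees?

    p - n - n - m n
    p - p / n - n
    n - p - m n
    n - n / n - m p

p - p / n - n

p - n - n - m n: 1 tree
p - p / n - n: 4 trees
n - p - m n: 1 tree
n - n / n - m p: 1 tree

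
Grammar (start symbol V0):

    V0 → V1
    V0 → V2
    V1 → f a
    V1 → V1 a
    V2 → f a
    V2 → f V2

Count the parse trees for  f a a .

Parse trees for f a a:
  [V0 [V1 [V1 f a] a]]

1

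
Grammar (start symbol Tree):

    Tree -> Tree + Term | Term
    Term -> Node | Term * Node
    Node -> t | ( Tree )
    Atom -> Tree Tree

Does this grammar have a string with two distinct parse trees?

Only Tree, Term, Node are reachable from Tree; ignoring the rest: The grammar is stratified — Tree handles '+' (left-recursive), Term handles '*', Node atoms. Each operator has a fixed associativity and precedence level, so every string has one parse.

Unambiguous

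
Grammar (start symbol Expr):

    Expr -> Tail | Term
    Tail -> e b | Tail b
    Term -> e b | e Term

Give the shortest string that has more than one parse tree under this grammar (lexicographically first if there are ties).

e b

length 2: e b has 2 parse trees

Two derivations of e b:
  Expr ⇒ Tail ⇒ e b
  Expr ⇒ Term ⇒ e b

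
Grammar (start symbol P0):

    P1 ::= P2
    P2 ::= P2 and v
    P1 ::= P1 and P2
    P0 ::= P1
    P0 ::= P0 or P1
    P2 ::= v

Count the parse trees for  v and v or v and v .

Parse trees for v and v or v and v:
  [P0 [P0 [P1 [P2 [P2 v] and v]]] or [P1 [P2 [P2 v] and v]]]
  [P0 [P0 [P1 [P2 [P2 v] and v]]] or [P1 [P1 [P2 v]] and [P2 v]]]
  [P0 [P0 [P1 [P1 [P2 v]] and [P2 v]]] or [P1 [P2 [P2 v] and v]]]
  [P0 [P0 [P1 [P1 [P2 v]] and [P2 v]]] or [P1 [P1 [P2 v]] and [P2 v]]]

4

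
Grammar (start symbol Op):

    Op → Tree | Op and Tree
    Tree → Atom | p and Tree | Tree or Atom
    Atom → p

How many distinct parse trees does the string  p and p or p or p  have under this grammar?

4

Parse trees for p and p or p or p:
  [Op [Tree p and [Tree [Tree [Tree [Atom p]] or [Atom p]] or [Atom p]]]]
  [Op [Tree [Tree p and [Tree [Tree [Atom p]] or [Atom p]]] or [Atom p]]]
  [Op [Tree [Tree [Tree p and [Tree [Atom p]]] or [Atom p]] or [Atom p]]]
  [Op [Op [Tree [Atom p]]] and [Tree [Tree [Tree [Atom p]] or [Atom p]] or [Atom p]]]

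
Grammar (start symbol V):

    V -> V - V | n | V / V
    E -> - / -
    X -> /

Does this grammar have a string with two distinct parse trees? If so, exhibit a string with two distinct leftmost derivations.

Witness: n - n - n

Derivation 1: V ⇒ V - V ⇒ V - V - V ⇒ n - V - V ⇒ n - n - V ⇒ n - n - n
Derivation 2: V ⇒ V - V ⇒ n - V ⇒ n - V - V ⇒ n - n - V ⇒ n - n - n

Two distinct leftmost derivations for the same string.

Ambiguous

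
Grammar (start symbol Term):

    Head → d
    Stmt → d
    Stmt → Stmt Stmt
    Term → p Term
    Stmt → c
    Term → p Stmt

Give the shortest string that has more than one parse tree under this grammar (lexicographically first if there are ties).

length 2: no string has ≥2 trees
length 3: no string has ≥2 trees
length 4: p c c c has 2 parse trees

Two derivations of p c c c:
  Term ⇒ p Stmt ⇒ p Stmt Stmt ⇒ p Stmt Stmt Stmt ⇒ p c Stmt Stmt ⇒ p c c Stmt ⇒ p c c c
  Term ⇒ p Stmt ⇒ p Stmt Stmt ⇒ p c Stmt ⇒ p c Stmt Stmt ⇒ p c c Stmt ⇒ p c c c

p c c c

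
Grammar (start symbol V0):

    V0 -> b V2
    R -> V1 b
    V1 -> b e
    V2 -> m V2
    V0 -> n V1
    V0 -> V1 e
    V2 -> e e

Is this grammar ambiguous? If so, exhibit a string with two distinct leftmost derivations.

Witness: b e e

Derivation 1: V0 ⇒ b V2 ⇒ b e e
Derivation 2: V0 ⇒ V1 e ⇒ b e e

Two distinct leftmost derivations for the same string.

Ambiguous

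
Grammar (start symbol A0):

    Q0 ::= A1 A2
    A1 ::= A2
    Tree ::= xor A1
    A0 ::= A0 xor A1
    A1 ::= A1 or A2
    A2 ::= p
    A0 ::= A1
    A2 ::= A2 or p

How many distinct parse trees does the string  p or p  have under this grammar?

2

Parse trees for p or p:
  [A0 [A1 [A2 [A2 p] or p]]]
  [A0 [A1 [A1 [A2 p]] or [A2 p]]]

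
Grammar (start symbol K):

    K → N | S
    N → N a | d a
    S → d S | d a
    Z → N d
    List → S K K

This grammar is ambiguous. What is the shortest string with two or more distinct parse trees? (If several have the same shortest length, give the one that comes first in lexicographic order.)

length 2: d a has 2 parse trees

Two derivations of d a:
  K ⇒ N ⇒ d a
  K ⇒ S ⇒ d a

d a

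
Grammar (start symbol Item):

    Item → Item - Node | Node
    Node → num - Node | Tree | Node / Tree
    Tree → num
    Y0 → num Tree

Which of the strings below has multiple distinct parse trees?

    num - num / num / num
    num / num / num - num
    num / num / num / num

num - num / num / num: 4 trees
num / num / num - num: 1 tree
num / num / num / num: 1 tree

num - num / num / num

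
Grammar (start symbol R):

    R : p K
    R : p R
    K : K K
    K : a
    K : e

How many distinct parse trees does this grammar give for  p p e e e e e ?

Parse trees for p p e e e e e (showing first 6 of 14):
  [R p [R p [K [K e] [K [K e] [K [K e] [K [K e] [K e]]]]]]]
  [R p [R p [K [K e] [K [K e] [K [K [K e] [K e]] [K e]]]]]]
  [R p [R p [K [K e] [K [K [K e] [K e]] [K [K e] [K e]]]]]]
  [R p [R p [K [K e] [K [K [K e] [K [K e] [K e]]] [K e]]]]]
  [R p [R p [K [K e] [K [K [K [K e] [K e]] [K e]] [K e]]]]]
  [R p [R p [K [K [K e] [K e]] [K [K e] [K [K e] [K e]]]]]]

14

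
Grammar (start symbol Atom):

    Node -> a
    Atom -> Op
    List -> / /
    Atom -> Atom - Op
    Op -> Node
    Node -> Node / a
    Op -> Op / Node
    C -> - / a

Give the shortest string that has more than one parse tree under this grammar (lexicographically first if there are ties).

length 1: no string has ≥2 trees
length 3: a / a has 2 parse trees

Two derivations of a / a:
  Atom ⇒ Op ⇒ Node ⇒ Node / a ⇒ a / a
  Atom ⇒ Op ⇒ Op / Node ⇒ Node / Node ⇒ a / Node ⇒ a / a

a / a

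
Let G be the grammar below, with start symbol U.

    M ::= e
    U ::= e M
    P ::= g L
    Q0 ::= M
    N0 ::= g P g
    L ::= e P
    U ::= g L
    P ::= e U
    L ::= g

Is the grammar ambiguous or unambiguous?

Unambiguous

Only U, L, P, M are reachable from U; ignoring the rest: Restricted to the reachable nonterminals, every rule has the form A → t or A → t B, and no two rules for the same A share a first terminal. The grammar encodes a DFA — one run per string.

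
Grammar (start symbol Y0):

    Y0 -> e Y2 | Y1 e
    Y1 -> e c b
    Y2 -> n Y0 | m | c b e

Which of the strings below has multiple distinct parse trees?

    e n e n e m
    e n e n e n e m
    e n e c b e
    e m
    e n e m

e n e c b e

e n e n e m: 1 tree
e n e n e n e m: 1 tree
e n e c b e: 2 trees
e m: 1 tree
e n e m: 1 tree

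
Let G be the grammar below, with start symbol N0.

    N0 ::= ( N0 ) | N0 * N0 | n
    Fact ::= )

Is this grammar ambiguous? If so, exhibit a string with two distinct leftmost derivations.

Witness: n * n * n

Derivation 1: N0 ⇒ N0 * N0 ⇒ N0 * N0 * N0 ⇒ n * N0 * N0 ⇒ n * n * N0 ⇒ n * n * n
Derivation 2: N0 ⇒ N0 * N0 ⇒ n * N0 ⇒ n * N0 * N0 ⇒ n * n * N0 ⇒ n * n * n

Two distinct leftmost derivations for the same string.

Ambiguous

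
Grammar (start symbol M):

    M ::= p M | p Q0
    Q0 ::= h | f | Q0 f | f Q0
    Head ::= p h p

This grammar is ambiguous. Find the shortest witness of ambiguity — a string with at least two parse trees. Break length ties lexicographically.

length 2: no string has ≥2 trees
length 3: p f f has 2 parse trees

Two derivations of p f f:
  M ⇒ p Q0 ⇒ p Q0 f ⇒ p f f
  M ⇒ p Q0 ⇒ p f Q0 ⇒ p f f

p f f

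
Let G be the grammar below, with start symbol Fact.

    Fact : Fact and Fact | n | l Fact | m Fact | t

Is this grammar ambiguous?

Witness: l n and n

Derivation 1: Fact ⇒ Fact and Fact ⇒ l Fact and Fact ⇒ l n and Fact ⇒ l n and n
Derivation 2: Fact ⇒ l Fact ⇒ l Fact and Fact ⇒ l n and Fact ⇒ l n and n

Two distinct leftmost derivations for the same string.

Ambiguous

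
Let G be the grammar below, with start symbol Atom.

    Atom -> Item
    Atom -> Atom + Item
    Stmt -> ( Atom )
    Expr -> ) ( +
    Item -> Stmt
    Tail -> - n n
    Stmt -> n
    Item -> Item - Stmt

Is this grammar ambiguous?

(Expr, Tail are unreachable from Atom, so their rules don't affect L(Atom).) This is a standard precedence ladder (Atom over Item over Stmt), with each level left-recursive on its own operator ('+' at Atom, '-' at Item). That structure is LR(1), hence unambiguous.

Unambiguous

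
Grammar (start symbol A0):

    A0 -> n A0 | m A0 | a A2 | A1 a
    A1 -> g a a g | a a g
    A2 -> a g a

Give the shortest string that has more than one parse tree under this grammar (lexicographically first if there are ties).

length 4: a a g a has 2 parse trees

Two derivations of a a g a:
  A0 ⇒ a A2 ⇒ a a g a
  A0 ⇒ A1 a ⇒ a a g a

a a g a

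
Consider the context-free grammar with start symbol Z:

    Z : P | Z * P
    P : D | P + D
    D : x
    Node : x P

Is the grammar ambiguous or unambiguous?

(Node is unreachable from Z, so its rules don't affect L(Z).) The grammar is stratified — Z handles '*' (left-recursive), P handles '+', D atoms. Each operator has a fixed associativity and precedence level, so every string has one parse.

Unambiguous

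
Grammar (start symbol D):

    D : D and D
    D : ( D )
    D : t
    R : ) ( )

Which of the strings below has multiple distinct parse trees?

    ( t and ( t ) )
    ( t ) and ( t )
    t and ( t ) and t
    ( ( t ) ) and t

( t and ( t ) ): 1 tree
( t ) and ( t ): 1 tree
t and ( t ) and t: 2 trees
( ( t ) ) and t: 1 tree

t and ( t ) and t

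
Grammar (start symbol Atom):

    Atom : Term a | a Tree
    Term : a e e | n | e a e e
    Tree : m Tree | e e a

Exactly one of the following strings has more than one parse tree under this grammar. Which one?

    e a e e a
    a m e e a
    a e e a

a e e a

e a e e a: 1 tree
a m e e a: 1 tree
a e e a: 2 trees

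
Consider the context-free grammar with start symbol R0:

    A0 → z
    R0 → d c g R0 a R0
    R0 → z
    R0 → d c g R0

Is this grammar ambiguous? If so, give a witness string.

Witness: d c g d c g z a z

Derivation 1: R0 ⇒ d c g R0 a R0 ⇒ d c g d c g R0 a R0 ⇒ d c g d c g z a R0 ⇒ d c g d c g z a z
Derivation 2: R0 ⇒ d c g R0 ⇒ d c g d c g R0 a R0 ⇒ d c g d c g z a R0 ⇒ d c g d c g z a z

Two distinct leftmost derivations for the same string.

Ambiguous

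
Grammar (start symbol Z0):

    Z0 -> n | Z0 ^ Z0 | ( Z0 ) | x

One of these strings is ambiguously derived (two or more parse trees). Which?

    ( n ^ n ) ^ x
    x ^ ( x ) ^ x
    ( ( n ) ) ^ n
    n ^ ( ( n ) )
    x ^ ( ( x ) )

x ^ ( x ) ^ x

( n ^ n ) ^ x: 1 tree
x ^ ( x ) ^ x: 2 trees
( ( n ) ) ^ n: 1 tree
n ^ ( ( n ) ): 1 tree
x ^ ( ( x ) ): 1 tree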